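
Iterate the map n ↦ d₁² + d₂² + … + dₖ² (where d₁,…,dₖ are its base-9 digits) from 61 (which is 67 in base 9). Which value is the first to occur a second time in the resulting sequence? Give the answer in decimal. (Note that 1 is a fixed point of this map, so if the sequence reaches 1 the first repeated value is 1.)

65

61 = (6,7)_9 → 6² + 7² = 36 + 49 = 85
85 = (1,0,4)_9 → 1² + 0² + 4² = 1 + 0 + 16 = 17
17 = (1,8)_9 → 1² + 8² = 1 + 64 = 65
65 = (7,2)_9 → 7² + 2² = 49 + 4 = 53
53 = (5,8)_9 → 5² + 8² = 25 + 64 = 89
89 = (1,0,8)_9 → 1² + 0² + 8² = 1 + 0 + 64 = 65  — 65 already appeared earlier.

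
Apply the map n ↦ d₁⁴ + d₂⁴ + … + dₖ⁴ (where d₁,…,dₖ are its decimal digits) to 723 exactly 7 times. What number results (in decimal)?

723 → 7⁴ + 2⁴ + 3⁴ = 2498
2498 → 2⁴ + 4⁴ + 9⁴ + 8⁴ = 10929
10929 → 1⁴ + 0⁴ + 9⁴ + 2⁴ + 9⁴ = 13139
13139 → 1⁴ + 3⁴ + 1⁴ + 3⁴ + 9⁴ = 6725
6725 → 6⁴ + 7⁴ + 2⁴ + 5⁴ = 4338
4338 → 4⁴ + 3⁴ + 3⁴ + 8⁴ = 4514
4514 → 4⁴ + 5⁴ + 1⁴ + 4⁴ = 1138

1138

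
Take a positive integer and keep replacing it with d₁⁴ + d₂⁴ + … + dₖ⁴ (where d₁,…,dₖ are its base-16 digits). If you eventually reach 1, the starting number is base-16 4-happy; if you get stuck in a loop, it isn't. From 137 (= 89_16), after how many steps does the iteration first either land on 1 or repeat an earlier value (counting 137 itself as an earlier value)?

137 = (8,9)_16 → 8⁴ + 9⁴ = 4096 + 6561 = 10657
10657 = (2,9,10,1)_16 → 2⁴ + 9⁴ + 10⁴ + 1⁴ = 16 + 6561 + 10000 + 1 = 16578
16578 = (4,0,12,2)_16 → 4⁴ + 0⁴ + 12⁴ + 2⁴ = 256 + 0 + 20736 + 16 = 21008
21008 = (5,2,1,0)_16 → 5⁴ + 2⁴ + 1⁴ + 0⁴ = 625 + 16 + 1 + 0 = 642
642 = (2,8,2)_16 → 2⁴ + 8⁴ + 2⁴ = 16 + 4096 + 16 = 4128
4128 = (1,0,2,0)_16 → 1⁴ + 0⁴ + 2⁴ + 0⁴ = 1 + 0 + 16 + 0 = 17
17 = (1,1)_16 → 1⁴ + 1⁴ = 1 + 1 = 2
2 = (2)_16 → 2⁴ = 16
16 = (1,0)_16 → 1⁴ + 0⁴ = 1 + 0 = 1  — reached 1.
That took 9 steps.

9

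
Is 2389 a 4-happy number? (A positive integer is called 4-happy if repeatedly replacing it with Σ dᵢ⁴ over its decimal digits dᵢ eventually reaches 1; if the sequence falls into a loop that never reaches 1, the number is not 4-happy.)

not 4-happy

2389 → 2⁴ + 3⁴ + 8⁴ + 9⁴ = 16 + 81 + 4096 + 6561 = 10754
10754 → 1⁴ + 0⁴ + 7⁴ + 5⁴ + 4⁴ = 1 + 0 + 2401 + 625 + 256 = 3283
3283 → 3⁴ + 2⁴ + 8⁴ + 3⁴ = 81 + 16 + 4096 + 81 = 4274
4274 → 4⁴ + 2⁴ + 7⁴ + 4⁴ = 256 + 16 + 2401 + 256 = 2929
2929 → 2⁴ + 9⁴ + 2⁴ + 9⁴ = 16 + 6561 + 16 + 6561 = 13154
13154 → 1⁴ + 3⁴ + 1⁴ + 5⁴ + 4⁴ = 1 + 81 + 1 + 625 + 256 = 964
964 → 9⁴ + 6⁴ + 4⁴ = 6561 + 1296 + 256 = 8113
8113 → 8⁴ + 1⁴ + 1⁴ + 3⁴ = 4096 + 1 + 1 + 81 = 4179
4179 → 4⁴ + 1⁴ + 7⁴ + 9⁴ = 256 + 1 + 2401 + 6561 = 9219
9219 → 9⁴ + 2⁴ + 1⁴ + 9⁴ = 6561 + 16 + 1 + 6561 = 13139
13139 → 1⁴ + 3⁴ + 1⁴ + 3⁴ + 9⁴ = 1 + 81 + 1 + 81 + 6561 = 6725
6725 → 6⁴ + 7⁴ + 2⁴ + 5⁴ = 1296 + 2401 + 16 + 625 = 4338
4338 → 4⁴ + 3⁴ + 3⁴ + 8⁴ = 256 + 81 + 81 + 4096 = 4514
4514 → 4⁴ + 5⁴ + 1⁴ + 4⁴ = 256 + 625 + 1 + 256 = 1138
1138 → 1⁴ + 1⁴ + 3⁴ + 8⁴ = 1 + 1 + 81 + 4096 = 4179  — 4179 already seen; the sequence cycles without reaching 1.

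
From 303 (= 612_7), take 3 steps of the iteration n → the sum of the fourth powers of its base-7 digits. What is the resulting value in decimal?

1153

303 = (6,1,2)_7 → 6⁴ + 1⁴ + 2⁴ = 1296 + 1 + 16 = 1313
1313 = (3,5,5,4)_7 → 3⁴ + 5⁴ + 5⁴ + 4⁴ = 81 + 625 + 625 + 256 = 1587
1587 = (4,4,2,5)_7 → 4⁴ + 4⁴ + 2⁴ + 5⁴ = 256 + 256 + 16 + 625 = 1153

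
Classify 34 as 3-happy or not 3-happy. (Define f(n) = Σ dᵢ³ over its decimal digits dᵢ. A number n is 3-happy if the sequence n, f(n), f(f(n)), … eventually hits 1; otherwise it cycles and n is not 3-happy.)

not 3-happy

34 → 3³ + 4³ = 27 + 64 = 91
91 → 9³ + 1³ = 729 + 1 = 730
730 → 7³ + 3³ + 0³ = 343 + 27 + 0 = 370
370 → 3³ + 7³ + 0³ = 27 + 343 + 0 = 370  — 370 already seen; the sequence cycles without reaching 1.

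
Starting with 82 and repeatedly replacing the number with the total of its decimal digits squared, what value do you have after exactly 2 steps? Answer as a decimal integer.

82 → 68
68 → 100

100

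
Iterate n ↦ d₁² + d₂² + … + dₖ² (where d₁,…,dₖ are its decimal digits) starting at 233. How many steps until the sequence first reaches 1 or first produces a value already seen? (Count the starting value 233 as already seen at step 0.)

233 → 22
22 → 8
8 → 64
64 → 52
52 → 29
29 → 85
85 → 89
89 → 145
145 → 42
42 → 20
20 → 4
4 → 16
16 → 37
37 → 58
58 → 89  — 89 repeats.
That took 15 steps.

15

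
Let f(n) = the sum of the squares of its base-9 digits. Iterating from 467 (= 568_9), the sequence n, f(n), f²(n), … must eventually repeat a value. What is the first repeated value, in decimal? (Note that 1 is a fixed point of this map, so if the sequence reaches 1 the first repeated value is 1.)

1

467 = (5,6,8)_9 → 5² + 6² + 8² = 25 + 36 + 64 = 125
125 = (1,4,8)_9 → 1² + 4² + 8² = 1 + 16 + 64 = 81
81 = (1,0,0)_9 → 1² + 0² + 0² = 1 + 0 + 0 = 1  — reached the fixed point 1.
1 → 1, so 1 is the first repeated value.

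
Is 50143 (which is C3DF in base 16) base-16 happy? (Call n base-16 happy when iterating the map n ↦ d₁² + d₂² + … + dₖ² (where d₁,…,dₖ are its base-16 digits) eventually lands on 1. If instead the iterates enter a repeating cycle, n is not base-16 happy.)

50143 = (12,3,13,15)_16 → 547
547 = (2,2,3)_16 → 17
17 = (1,1)_16 → 2
2 = (2)_16 → 4
4 = (4)_16 → 16
16 = (1,0)_16 → 1  — reached 1.

base-16 happy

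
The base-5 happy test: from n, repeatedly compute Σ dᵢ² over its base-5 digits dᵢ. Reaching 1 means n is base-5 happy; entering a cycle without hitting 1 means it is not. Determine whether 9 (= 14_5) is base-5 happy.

not base-5 happy

9 = (1,4)_5 → 17
17 = (3,2)_5 → 13
13 = (2,3)_5 → 13  — 13 already seen; the sequence cycles without reaching 1.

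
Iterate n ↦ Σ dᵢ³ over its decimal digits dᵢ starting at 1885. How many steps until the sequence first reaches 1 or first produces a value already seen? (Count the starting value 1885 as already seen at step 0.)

1885 → 1³ + 8³ + 8³ + 5³ = 1 + 512 + 512 + 125 = 1150
1150 → 1³ + 1³ + 5³ + 0³ = 1 + 1 + 125 + 0 = 127
127 → 1³ + 2³ + 7³ = 1 + 8 + 343 = 352
352 → 3³ + 5³ + 2³ = 27 + 125 + 8 = 160
160 → 1³ + 6³ + 0³ = 1 + 216 + 0 = 217
217 → 2³ + 1³ + 7³ = 8 + 1 + 343 = 352  — 352 repeats.
That took 6 steps.

6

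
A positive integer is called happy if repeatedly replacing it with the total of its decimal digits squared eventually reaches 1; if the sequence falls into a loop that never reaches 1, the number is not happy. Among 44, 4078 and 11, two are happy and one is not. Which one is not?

44: 44 → 32 → 13 → 10 → 1  — reaches 1 (happy)
4078: 4078 → 129 → 86 → 100 → 1  — reaches 1 (happy)
11: 11 → 2 → 4 → 16 → 37 → 58 → 89 → 145 → 42 → 20 → 4  — repeats 4 (not happy)

11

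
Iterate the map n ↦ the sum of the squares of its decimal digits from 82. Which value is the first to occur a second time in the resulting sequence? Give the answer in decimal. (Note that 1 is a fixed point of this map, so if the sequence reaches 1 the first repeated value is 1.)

82 → 8² + 2² = 68
68 → 6² + 8² = 100
100 → 1² + 0² + 0² = 1  — reached the fixed point 1.
1 → 1, so 1 is the first repeated value.

1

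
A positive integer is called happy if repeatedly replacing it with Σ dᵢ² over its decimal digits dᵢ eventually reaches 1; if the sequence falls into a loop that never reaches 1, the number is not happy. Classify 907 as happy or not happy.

907 → 9² + 0² + 7² = 130
130 → 1² + 3² + 0² = 10
10 → 1² + 0² = 1  — reached 1.

happy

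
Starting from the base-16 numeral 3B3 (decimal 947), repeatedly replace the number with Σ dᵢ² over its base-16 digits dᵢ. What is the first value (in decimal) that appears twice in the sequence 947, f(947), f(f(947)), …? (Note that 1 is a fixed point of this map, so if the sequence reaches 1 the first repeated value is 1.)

947 = (3,11,3)_16 → 3² + 11² + 3² = 9 + 121 + 9 = 139
139 = (8,11)_16 → 8² + 11² = 64 + 121 = 185
185 = (11,9)_16 → 11² + 9² = 121 + 81 = 202
202 = (12,10)_16 → 12² + 10² = 144 + 100 = 244
244 = (15,4)_16 → 15² + 4² = 225 + 16 = 241
241 = (15,1)_16 → 15² + 1² = 225 + 1 = 226
226 = (14,2)_16 → 14² + 2² = 196 + 4 = 200
200 = (12,8)_16 → 12² + 8² = 144 + 64 = 208
208 = (13,0)_16 → 13² + 0² = 169 + 0 = 169
169 = (10,9)_16 → 10² + 9² = 100 + 81 = 181
181 = (11,5)_16 → 11² + 5² = 121 + 25 = 146
146 = (9,2)_16 → 9² + 2² = 81 + 4 = 85
85 = (5,5)_16 → 5² + 5² = 25 + 25 = 50
50 = (3,2)_16 → 3² + 2² = 9 + 4 = 13
13 = (13)_16 → 13² = 169  — 169 already appeared earlier.

169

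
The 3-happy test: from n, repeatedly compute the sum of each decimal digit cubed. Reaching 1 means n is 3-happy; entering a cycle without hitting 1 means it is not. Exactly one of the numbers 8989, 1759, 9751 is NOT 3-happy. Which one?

8989: 8989 → 2482 → 592 → 862 → 736 → 586 → 853 → 664 → 496 → 1009 → 730 → 370 → 370  — repeats 370 (not 3-happy)
1759: 1759 → 1198 → 1243 → 100 → 1  — reaches 1 (3-happy)
9751: 9751 → 1198 → 1243 → 100 → 1  — reaches 1 (3-happy)

8989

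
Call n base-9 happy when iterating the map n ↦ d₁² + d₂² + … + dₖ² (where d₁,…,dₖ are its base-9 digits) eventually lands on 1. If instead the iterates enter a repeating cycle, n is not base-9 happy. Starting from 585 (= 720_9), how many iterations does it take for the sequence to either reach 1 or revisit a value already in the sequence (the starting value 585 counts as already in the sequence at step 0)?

585 = (7,2,0)_9 → 53
53 = (5,8)_9 → 89
89 = (1,0,8)_9 → 65
65 = (7,2)_9 → 53  — 53 repeats.
That took 4 steps.

4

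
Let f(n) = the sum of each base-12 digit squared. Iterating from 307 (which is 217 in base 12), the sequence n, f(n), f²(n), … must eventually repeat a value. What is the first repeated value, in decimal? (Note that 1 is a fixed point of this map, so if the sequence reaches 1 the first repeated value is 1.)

25

307 = (2,1,7)_12 → 2² + 1² + 7² = 4 + 1 + 49 = 54
54 = (4,6)_12 → 4² + 6² = 16 + 36 = 52
52 = (4,4)_12 → 4² + 4² = 16 + 16 = 32
32 = (2,8)_12 → 2² + 8² = 4 + 64 = 68
68 = (5,8)_12 → 5² + 8² = 25 + 64 = 89
89 = (7,5)_12 → 7² + 5² = 49 + 25 = 74
74 = (6,2)_12 → 6² + 2² = 36 + 4 = 40
40 = (3,4)_12 → 3² + 4² = 9 + 16 = 25
25 = (2,1)_12 → 2² + 1² = 4 + 1 = 5
5 = (5)_12 → 5² = 25  — 25 already appeared earlier.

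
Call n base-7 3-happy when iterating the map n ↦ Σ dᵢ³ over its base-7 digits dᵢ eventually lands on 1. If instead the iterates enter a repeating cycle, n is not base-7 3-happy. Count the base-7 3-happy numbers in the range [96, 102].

96: 96 → 342 → 648 → 282 → 258 → 342  (repeats 342)
97: 97 → 433 → 343 → 1  (reaches 1)
98: 98 → 8 → 2 → 8  (repeats 8)
99: 99 → 9 → 9  (repeats 9)
100: 100 → 16 → 16  (repeats 16)
101: 101 → 35 → 125 → 251 → 341 → 557 → 137 → 197 → 65 → 17 → 35  (repeats 35)
102: 102 → 72 → 36 → 126 → 72  (repeats 72)
base-7 3-happy: 97

1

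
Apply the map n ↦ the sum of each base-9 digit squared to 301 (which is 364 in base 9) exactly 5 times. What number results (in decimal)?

53

301 = (3,6,4)_9 → 61
61 = (6,7)_9 → 85
85 = (1,0,4)_9 → 17
17 = (1,8)_9 → 65
65 = (7,2)_9 → 53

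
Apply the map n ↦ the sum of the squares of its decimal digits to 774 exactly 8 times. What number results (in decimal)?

145

774 → 7² + 7² + 4² = 114
114 → 1² + 1² + 4² = 18
18 → 1² + 8² = 65
65 → 6² + 5² = 61
61 → 6² + 1² = 37
37 → 3² + 7² = 58
58 → 5² + 8² = 89
89 → 8² + 9² = 145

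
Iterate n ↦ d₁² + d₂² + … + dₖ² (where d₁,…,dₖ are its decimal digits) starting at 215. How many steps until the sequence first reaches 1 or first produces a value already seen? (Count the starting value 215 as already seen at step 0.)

215 → 2² + 1² + 5² = 4 + 1 + 25 = 30
30 → 3² + 0² = 9 + 0 = 9
9 → 9² = 81
81 → 8² + 1² = 64 + 1 = 65
65 → 6² + 5² = 36 + 25 = 61
61 → 6² + 1² = 36 + 1 = 37
37 → 3² + 7² = 9 + 49 = 58
58 → 5² + 8² = 25 + 64 = 89
89 → 8² + 9² = 64 + 81 = 145
145 → 1² + 4² + 5² = 1 + 16 + 25 = 42
42 → 4² + 2² = 16 + 4 = 20
20 → 2² + 0² = 4 + 0 = 4
4 → 4² = 16
16 → 1² + 6² = 1 + 36 = 37  — 37 repeats.
That took 14 steps.

14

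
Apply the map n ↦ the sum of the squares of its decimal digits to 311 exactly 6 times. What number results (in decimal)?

311 → 3² + 1² + 1² = 11
11 → 1² + 1² = 2
2 → 2² = 4
4 → 4² = 16
16 → 1² + 6² = 37
37 → 3² + 7² = 58

58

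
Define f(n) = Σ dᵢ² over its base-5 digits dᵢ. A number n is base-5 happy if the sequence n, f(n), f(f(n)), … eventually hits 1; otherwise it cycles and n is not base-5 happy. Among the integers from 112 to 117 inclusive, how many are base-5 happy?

1

112: 112 → 24 → 32 → 6 → 2 → 4 → 16 → 10 → 4  — not base-5 happy
113: 113 → 29 → 17 → 13 → 13  — not base-5 happy
114: 114 → 36 → 6 → 2 → 4 → 16 → 10 → 4  — not base-5 happy
115: 115 → 25 → 1  — base-5 happy
116: 116 → 26 → 2 → 4 → 16 → 10 → 4  — not base-5 happy
117: 117 → 29 → 17 → 13 → 13  — not base-5 happy
base-5 happy: 115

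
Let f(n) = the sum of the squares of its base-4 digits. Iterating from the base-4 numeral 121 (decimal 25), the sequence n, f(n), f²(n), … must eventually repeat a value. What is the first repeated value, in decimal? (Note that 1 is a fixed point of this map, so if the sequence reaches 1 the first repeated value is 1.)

1

25 = (1,2,1)_4 → 1² + 2² + 1² = 1 + 4 + 1 = 6
6 = (1,2)_4 → 1² + 2² = 1 + 4 = 5
5 = (1,1)_4 → 1² + 1² = 1 + 1 = 2
2 = (2)_4 → 2² = 4
4 = (1,0)_4 → 1² + 0² = 1 + 0 = 1  — reached the fixed point 1.
1 → 1, so 1 is the first repeated value.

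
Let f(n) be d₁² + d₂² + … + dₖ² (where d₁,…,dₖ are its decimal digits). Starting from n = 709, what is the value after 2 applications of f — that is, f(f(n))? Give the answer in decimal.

10

709 → 130
130 → 10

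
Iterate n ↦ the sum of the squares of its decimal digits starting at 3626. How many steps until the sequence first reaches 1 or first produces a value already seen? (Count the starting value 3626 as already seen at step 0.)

3626 → 3² + 6² + 2² + 6² = 85
85 → 8² + 5² = 89
89 → 8² + 9² = 145
145 → 1² + 4² + 5² = 42
42 → 4² + 2² = 20
20 → 2² + 0² = 4
4 → 4² = 16
16 → 1² + 6² = 37
37 → 3² + 7² = 58
58 → 5² + 8² = 89  — 89 repeats.
That took 10 steps.

10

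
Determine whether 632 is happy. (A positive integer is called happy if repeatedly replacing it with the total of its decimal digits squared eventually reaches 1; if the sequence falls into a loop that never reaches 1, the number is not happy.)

happy

632 → 6² + 3² + 2² = 36 + 9 + 4 = 49
49 → 4² + 9² = 16 + 81 = 97
97 → 9² + 7² = 81 + 49 = 130
130 → 1² + 3² + 0² = 1 + 9 + 0 = 10
10 → 1² + 0² = 1 + 0 = 1  — reached 1.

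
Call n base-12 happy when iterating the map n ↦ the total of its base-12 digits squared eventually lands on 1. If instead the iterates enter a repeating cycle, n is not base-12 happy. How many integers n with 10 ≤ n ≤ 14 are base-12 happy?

1

10: 10 → 100 → 80 → 100  — not base-12 happy
11: 11 → 121 → 101 → 89 → 74 → 40 → 25 → 5 → 25  — not base-12 happy
12: 12 → 1  — base-12 happy
13: 13 → 2 → 4 → 16 → 17 → 26 → 8 → 64 → 41 → 34 → 104 → 128 → 164 → 66 → 61 → 26  — not base-12 happy
14: 14 → 5 → 25 → 5  — not base-12 happy
base-12 happy: 12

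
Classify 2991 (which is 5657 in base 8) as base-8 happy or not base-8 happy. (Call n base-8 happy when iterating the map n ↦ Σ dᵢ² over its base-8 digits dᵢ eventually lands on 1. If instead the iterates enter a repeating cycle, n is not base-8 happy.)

not base-8 happy

2991 = (5,6,5,7)_8 → 5² + 6² + 5² + 7² = 25 + 36 + 25 + 49 = 135
135 = (2,0,7)_8 → 2² + 0² + 7² = 4 + 0 + 49 = 53
53 = (6,5)_8 → 6² + 5² = 36 + 25 = 61
61 = (7,5)_8 → 7² + 5² = 49 + 25 = 74
74 = (1,1,2)_8 → 1² + 1² + 2² = 1 + 1 + 4 = 6
6 = (6)_8 → 6² = 36
36 = (4,4)_8 → 4² + 4² = 16 + 16 = 32
32 = (4,0)_8 → 4² + 0² = 16 + 0 = 16
16 = (2,0)_8 → 2² + 0² = 4 + 0 = 4
4 = (4)_8 → 4² = 16  — 16 already seen; the sequence cycles without reaching 1.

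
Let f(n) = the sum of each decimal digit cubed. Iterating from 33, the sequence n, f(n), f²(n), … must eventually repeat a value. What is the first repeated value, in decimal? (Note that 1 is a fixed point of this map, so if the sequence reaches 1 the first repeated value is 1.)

153

33 → 3³ + 3³ = 54
54 → 5³ + 4³ = 189
189 → 1³ + 8³ + 9³ = 1242
1242 → 1³ + 2³ + 4³ + 2³ = 81
81 → 8³ + 1³ = 513
513 → 5³ + 1³ + 3³ = 153
153 → 1³ + 5³ + 3³ = 153  — 153 already appeared earlier.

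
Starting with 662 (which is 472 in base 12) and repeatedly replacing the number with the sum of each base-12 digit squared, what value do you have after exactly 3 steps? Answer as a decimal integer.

164

662 = (4,7,2)_12 → 69
69 = (5,9)_12 → 106
106 = (8,10)_12 → 164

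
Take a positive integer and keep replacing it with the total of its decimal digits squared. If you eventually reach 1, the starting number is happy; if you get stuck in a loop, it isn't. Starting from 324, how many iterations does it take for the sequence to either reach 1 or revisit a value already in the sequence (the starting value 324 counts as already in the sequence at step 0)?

11

324 → 3² + 2² + 4² = 9 + 4 + 16 = 29
29 → 2² + 9² = 4 + 81 = 85
85 → 8² + 5² = 64 + 25 = 89
89 → 8² + 9² = 64 + 81 = 145
145 → 1² + 4² + 5² = 1 + 16 + 25 = 42
42 → 4² + 2² = 16 + 4 = 20
20 → 2² + 0² = 4 + 0 = 4
4 → 4² = 16
16 → 1² + 6² = 1 + 36 = 37
37 → 3² + 7² = 9 + 49 = 58
58 → 5² + 8² = 25 + 64 = 89  — 89 repeats.
That took 11 steps.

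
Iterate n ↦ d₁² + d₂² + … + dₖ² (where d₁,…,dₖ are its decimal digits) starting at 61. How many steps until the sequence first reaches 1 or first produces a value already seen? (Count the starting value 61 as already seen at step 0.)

61 → 6² + 1² = 37
37 → 3² + 7² = 58
58 → 5² + 8² = 89
89 → 8² + 9² = 145
145 → 1² + 4² + 5² = 42
42 → 4² + 2² = 20
20 → 2² + 0² = 4
4 → 4² = 16
16 → 1² + 6² = 37  — 37 repeats.
That took 9 steps.

9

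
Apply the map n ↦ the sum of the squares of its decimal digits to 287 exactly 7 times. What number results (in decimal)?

287 → 2² + 8² + 7² = 4 + 64 + 49 = 117
117 → 1² + 1² + 7² = 1 + 1 + 49 = 51
51 → 5² + 1² = 25 + 1 = 26
26 → 2² + 6² = 4 + 36 = 40
40 → 4² + 0² = 16 + 0 = 16
16 → 1² + 6² = 1 + 36 = 37
37 → 3² + 7² = 9 + 49 = 58

58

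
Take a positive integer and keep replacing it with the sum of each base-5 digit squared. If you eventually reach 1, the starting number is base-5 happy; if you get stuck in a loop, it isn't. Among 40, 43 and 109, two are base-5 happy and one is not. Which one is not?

40

40: 40 → 10 → 4 → 16 → 10  — repeats 10 (not base-5 happy)
43: 43 → 19 → 25 → 1  — reaches 1 (base-5 happy)
109: 109 → 33 → 11 → 5 → 1  — reaches 1 (base-5 happy)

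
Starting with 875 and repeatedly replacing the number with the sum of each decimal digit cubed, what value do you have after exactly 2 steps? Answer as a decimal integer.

875 → 8³ + 7³ + 5³ = 980
980 → 9³ + 8³ + 0³ = 1241

1241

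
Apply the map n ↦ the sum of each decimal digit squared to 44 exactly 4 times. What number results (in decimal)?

44 → 32
32 → 13
13 → 10
10 → 1

1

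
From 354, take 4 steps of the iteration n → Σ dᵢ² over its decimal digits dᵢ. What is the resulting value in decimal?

354 → 50
50 → 25
25 → 29
29 → 85

85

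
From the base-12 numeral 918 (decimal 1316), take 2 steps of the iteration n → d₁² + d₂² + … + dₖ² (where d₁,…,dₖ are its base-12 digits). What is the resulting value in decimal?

5

1316 = (9,1,8)_12 → 9² + 1² + 8² = 146
146 = (1,0,2)_12 → 1² + 0² + 2² = 5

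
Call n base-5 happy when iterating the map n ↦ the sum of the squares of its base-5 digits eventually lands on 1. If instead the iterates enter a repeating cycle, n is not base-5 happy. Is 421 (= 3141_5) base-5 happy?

base-5 happy

421 = (3,1,4,1)_5 → 3² + 1² + 4² + 1² = 9 + 1 + 16 + 1 = 27
27 = (1,0,2)_5 → 1² + 0² + 2² = 1 + 0 + 4 = 5
5 = (1,0)_5 → 1² + 0² = 1 + 0 = 1  — reached 1.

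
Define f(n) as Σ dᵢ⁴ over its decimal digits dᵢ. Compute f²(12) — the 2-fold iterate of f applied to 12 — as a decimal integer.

2402

12 → 1⁴ + 2⁴ = 1 + 16 = 17
17 → 1⁴ + 7⁴ = 1 + 2401 = 2402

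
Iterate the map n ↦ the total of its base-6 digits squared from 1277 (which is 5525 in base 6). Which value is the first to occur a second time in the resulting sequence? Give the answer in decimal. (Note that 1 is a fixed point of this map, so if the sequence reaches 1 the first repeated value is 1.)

1277 = (5,5,2,5)_6 → 79
79 = (2,1,1)_6 → 6
6 = (1,0)_6 → 1  — reached the fixed point 1.
1 → 1, so 1 is the first repeated value.

1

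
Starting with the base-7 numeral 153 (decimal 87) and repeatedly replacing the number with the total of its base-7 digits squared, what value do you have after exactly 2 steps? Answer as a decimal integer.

25

87 = (1,5,3)_7 → 1² + 5² + 3² = 35
35 = (5,0)_7 → 5² + 0² = 25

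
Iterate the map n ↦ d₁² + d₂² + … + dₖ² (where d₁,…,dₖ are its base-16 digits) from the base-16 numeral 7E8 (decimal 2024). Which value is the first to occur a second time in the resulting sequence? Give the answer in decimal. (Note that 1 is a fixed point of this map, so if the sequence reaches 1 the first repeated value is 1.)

13

2024 = (7,14,8)_16 → 7² + 14² + 8² = 49 + 196 + 64 = 309
309 = (1,3,5)_16 → 1² + 3² + 5² = 1 + 9 + 25 = 35
35 = (2,3)_16 → 2² + 3² = 4 + 9 = 13
13 = (13)_16 → 13² = 169
169 = (10,9)_16 → 10² + 9² = 100 + 81 = 181
181 = (11,5)_16 → 11² + 5² = 121 + 25 = 146
146 = (9,2)_16 → 9² + 2² = 81 + 4 = 85
85 = (5,5)_16 → 5² + 5² = 25 + 25 = 50
50 = (3,2)_16 → 3² + 2² = 9 + 4 = 13  — 13 already appeared earlier.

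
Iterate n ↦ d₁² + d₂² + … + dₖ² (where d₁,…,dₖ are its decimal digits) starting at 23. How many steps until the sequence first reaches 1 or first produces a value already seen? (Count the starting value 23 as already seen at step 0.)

23 → 2² + 3² = 4 + 9 = 13
13 → 1² + 3² = 1 + 9 = 10
10 → 1² + 0² = 1 + 0 = 1  — reached 1.
That took 3 steps.

3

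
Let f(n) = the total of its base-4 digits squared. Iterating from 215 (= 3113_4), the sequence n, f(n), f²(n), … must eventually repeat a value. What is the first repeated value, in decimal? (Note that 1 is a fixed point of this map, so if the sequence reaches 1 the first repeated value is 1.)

1

215 = (3,1,1,3)_4 → 20
20 = (1,1,0)_4 → 2
2 = (2)_4 → 4
4 = (1,0)_4 → 1  — reached the fixed point 1.
1 → 1, so 1 is the first repeated value.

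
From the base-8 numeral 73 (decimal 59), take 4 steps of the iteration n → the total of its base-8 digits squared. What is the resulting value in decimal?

74

59 = (7,3)_8 → 7² + 3² = 58
58 = (7,2)_8 → 7² + 2² = 53
53 = (6,5)_8 → 6² + 5² = 61
61 = (7,5)_8 → 7² + 5² = 74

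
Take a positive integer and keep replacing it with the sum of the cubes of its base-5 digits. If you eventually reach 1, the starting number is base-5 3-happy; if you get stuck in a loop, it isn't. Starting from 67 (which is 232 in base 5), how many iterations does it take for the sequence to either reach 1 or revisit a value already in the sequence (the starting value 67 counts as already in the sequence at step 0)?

67 = (2,3,2)_5 → 43
43 = (1,3,3)_5 → 55
55 = (2,1,0)_5 → 9
9 = (1,4)_5 → 65
65 = (2,3,0)_5 → 35
35 = (1,2,0)_5 → 9  — 9 repeats.
That took 6 steps.

6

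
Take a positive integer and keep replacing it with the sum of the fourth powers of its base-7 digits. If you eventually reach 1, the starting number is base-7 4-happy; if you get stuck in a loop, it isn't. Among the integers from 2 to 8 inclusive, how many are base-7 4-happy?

2: 2 → 16 → 32 → 512 → 164 → 178 → 418 → 708 → 98 → 16  — not base-7 4-happy
3: 3 → 81 → 513 → 179 → 593 → 1251 → 1043 → 97 → 2593 → 1459 → 963 → 1153 → 803 → 673 → 1923 → 1507 → 913 → 609 → 707 → 97  — not base-7 4-happy
4: 4 → 256 → 882 → 272 → 2002 → 2546 → 1938 → 2258 → 1808 → 1938  — not base-7 4-happy
5: 5 → 625 → 1267 → 1633 → 913 → 609 → 707 → 97 → 2593 → 1459 → 963 → 1153 → 803 → 673 → 1923 → 1507 → 913  — not base-7 4-happy
6: 6 → 1296 → 788 → 288 → 1922 → 1138 → 354 → 258 → 1922  — not base-7 4-happy
7: 7 → 1  — base-7 4-happy
8: 8 → 2 → 16 → 32 → 512 → 164 → 178 → 418 → 708 → 98 → 16  — not base-7 4-happy
base-7 4-happy: 7

1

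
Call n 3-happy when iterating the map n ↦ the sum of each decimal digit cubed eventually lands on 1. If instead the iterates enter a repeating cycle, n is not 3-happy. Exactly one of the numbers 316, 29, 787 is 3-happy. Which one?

787

316: 316 → 244 → 136 → 244  — repeats 244 (not 3-happy)
29: 29 → 737 → 713 → 371 → 371  — repeats 371 (not 3-happy)
787: 787 → 1198 → 1243 → 100 → 1  — reaches 1 (3-happy)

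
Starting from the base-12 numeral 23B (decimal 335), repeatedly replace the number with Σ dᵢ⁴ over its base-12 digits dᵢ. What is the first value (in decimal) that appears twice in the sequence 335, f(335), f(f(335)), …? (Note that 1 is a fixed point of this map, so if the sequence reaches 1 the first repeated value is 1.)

20016

335 = (2,3,11)_12 → 2⁴ + 3⁴ + 11⁴ = 16 + 81 + 14641 = 14738
14738 = (8,6,4,2)_12 → 8⁴ + 6⁴ + 4⁴ + 2⁴ = 4096 + 1296 + 256 + 16 = 5664
5664 = (3,3,4,0)_12 → 3⁴ + 3⁴ + 4⁴ + 0⁴ = 81 + 81 + 256 + 0 = 418
418 = (2,10,10)_12 → 2⁴ + 10⁴ + 10⁴ = 16 + 10000 + 10000 = 20016
20016 = (11,7,0,0)_12 → 11⁴ + 7⁴ + 0⁴ + 0⁴ = 14641 + 2401 + 0 + 0 = 17042
17042 = (9,10,4,2)_12 → 9⁴ + 10⁴ + 4⁴ + 2⁴ = 6561 + 10000 + 256 + 16 = 16833
16833 = (9,8,10,9)_12 → 9⁴ + 8⁴ + 10⁴ + 9⁴ = 6561 + 4096 + 10000 + 6561 = 27218
27218 = (1,3,9,0,2)_12 → 1⁴ + 3⁴ + 9⁴ + 0⁴ + 2⁴ = 1 + 81 + 6561 + 0 + 16 = 6659
6659 = (3,10,2,11)_12 → 3⁴ + 10⁴ + 2⁴ + 11⁴ = 81 + 10000 + 16 + 14641 = 24738
24738 = (1,2,3,9,6)_12 → 1⁴ + 2⁴ + 3⁴ + 9⁴ + 6⁴ = 1 + 16 + 81 + 6561 + 1296 = 7955
7955 = (4,7,2,11)_12 → 4⁴ + 7⁴ + 2⁴ + 11⁴ = 256 + 2401 + 16 + 14641 = 17314
17314 = (10,0,2,10)_12 → 10⁴ + 0⁴ + 2⁴ + 10⁴ = 10000 + 0 + 16 + 10000 = 20016  — 20016 already appeared earlier.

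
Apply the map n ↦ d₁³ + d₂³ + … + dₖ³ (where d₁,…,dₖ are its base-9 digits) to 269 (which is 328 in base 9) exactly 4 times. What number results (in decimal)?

269 = (3,2,8)_9 → 547
547 = (6,6,7)_9 → 775
775 = (1,0,5,1)_9 → 127
127 = (1,5,1)_9 → 127

127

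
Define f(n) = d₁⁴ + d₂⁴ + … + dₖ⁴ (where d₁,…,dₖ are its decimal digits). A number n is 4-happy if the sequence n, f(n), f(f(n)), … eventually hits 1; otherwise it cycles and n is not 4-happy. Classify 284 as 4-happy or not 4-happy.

not 4-happy

284 → 2⁴ + 8⁴ + 4⁴ = 16 + 4096 + 256 = 4368
4368 → 4⁴ + 3⁴ + 6⁴ + 8⁴ = 256 + 81 + 1296 + 4096 = 5729
5729 → 5⁴ + 7⁴ + 2⁴ + 9⁴ = 625 + 2401 + 16 + 6561 = 9603
9603 → 9⁴ + 6⁴ + 0⁴ + 3⁴ = 6561 + 1296 + 0 + 81 = 7938
7938 → 7⁴ + 9⁴ + 3⁴ + 8⁴ = 2401 + 6561 + 81 + 4096 = 13139
13139 → 1⁴ + 3⁴ + 1⁴ + 3⁴ + 9⁴ = 1 + 81 + 1 + 81 + 6561 = 6725
6725 → 6⁴ + 7⁴ + 2⁴ + 5⁴ = 1296 + 2401 + 16 + 625 = 4338
4338 → 4⁴ + 3⁴ + 3⁴ + 8⁴ = 256 + 81 + 81 + 4096 = 4514
4514 → 4⁴ + 5⁴ + 1⁴ + 4⁴ = 256 + 625 + 1 + 256 = 1138
1138 → 1⁴ + 1⁴ + 3⁴ + 8⁴ = 1 + 1 + 81 + 4096 = 4179
4179 → 4⁴ + 1⁴ + 7⁴ + 9⁴ = 256 + 1 + 2401 + 6561 = 9219
9219 → 9⁴ + 2⁴ + 1⁴ + 9⁴ = 6561 + 16 + 1 + 6561 = 13139  — 13139 already seen; the sequence cycles without reaching 1.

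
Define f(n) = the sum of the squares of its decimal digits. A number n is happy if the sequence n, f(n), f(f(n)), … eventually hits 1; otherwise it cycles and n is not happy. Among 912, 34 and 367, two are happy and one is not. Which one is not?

34

912: 912 → 86 → 100 → 1  — reaches 1 (happy)
34: 34 → 25 → 29 → 85 → 89 → 145 → 42 → 20 → 4 → 16 → 37 → 58 → 89  — repeats 89 (not happy)
367: 367 → 94 → 97 → 130 → 10 → 1  — reaches 1 (happy)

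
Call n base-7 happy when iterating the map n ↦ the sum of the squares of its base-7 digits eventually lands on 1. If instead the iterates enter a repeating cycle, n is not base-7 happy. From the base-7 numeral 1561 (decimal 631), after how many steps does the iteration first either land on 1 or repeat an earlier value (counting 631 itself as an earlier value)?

4

631 = (1,5,6,1)_7 → 1² + 5² + 6² + 1² = 1 + 25 + 36 + 1 = 63
63 = (1,2,0)_7 → 1² + 2² + 0² = 1 + 4 + 0 = 5
5 = (5)_7 → 5² = 25
25 = (3,4)_7 → 3² + 4² = 9 + 16 = 25  — 25 repeats.
That took 4 steps.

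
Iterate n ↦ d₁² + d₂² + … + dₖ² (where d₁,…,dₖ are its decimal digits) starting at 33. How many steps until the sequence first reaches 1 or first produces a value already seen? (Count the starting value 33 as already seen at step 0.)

12

33 → 3² + 3² = 18
18 → 1² + 8² = 65
65 → 6² + 5² = 61
61 → 6² + 1² = 37
37 → 3² + 7² = 58
58 → 5² + 8² = 89
89 → 8² + 9² = 145
145 → 1² + 4² + 5² = 42
42 → 4² + 2² = 20
20 → 2² + 0² = 4
4 → 4² = 16
16 → 1² + 6² = 37  — 37 repeats.
That took 12 steps.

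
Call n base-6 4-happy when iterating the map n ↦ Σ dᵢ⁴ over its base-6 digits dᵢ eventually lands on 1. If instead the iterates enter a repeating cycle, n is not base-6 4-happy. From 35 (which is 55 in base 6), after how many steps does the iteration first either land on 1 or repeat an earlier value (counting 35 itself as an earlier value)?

8

35 = (5,5)_6 → 1250
1250 = (5,4,4,2)_6 → 1153
1153 = (5,2,0,1)_6 → 642
642 = (2,5,5,0)_6 → 1266
1266 = (5,5,1,0)_6 → 1251
1251 = (5,4,4,3)_6 → 1218
1218 = (5,3,5,0)_6 → 1331
1331 = (1,0,0,5,5)_6 → 1251  — 1251 repeats.
That took 8 steps.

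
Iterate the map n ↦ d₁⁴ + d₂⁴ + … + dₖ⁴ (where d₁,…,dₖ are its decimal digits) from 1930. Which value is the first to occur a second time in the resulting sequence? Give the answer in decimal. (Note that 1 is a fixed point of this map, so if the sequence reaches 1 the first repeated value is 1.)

1930 → 1⁴ + 9⁴ + 3⁴ + 0⁴ = 6643
6643 → 6⁴ + 6⁴ + 4⁴ + 3⁴ = 2929
2929 → 2⁴ + 9⁴ + 2⁴ + 9⁴ = 13154
13154 → 1⁴ + 3⁴ + 1⁴ + 5⁴ + 4⁴ = 964
964 → 9⁴ + 6⁴ + 4⁴ = 8113
8113 → 8⁴ + 1⁴ + 1⁴ + 3⁴ = 4179
4179 → 4⁴ + 1⁴ + 7⁴ + 9⁴ = 9219
9219 → 9⁴ + 2⁴ + 1⁴ + 9⁴ = 13139
13139 → 1⁴ + 3⁴ + 1⁴ + 3⁴ + 9⁴ = 6725
6725 → 6⁴ + 7⁴ + 2⁴ + 5⁴ = 4338
4338 → 4⁴ + 3⁴ + 3⁴ + 8⁴ = 4514
4514 → 4⁴ + 5⁴ + 1⁴ + 4⁴ = 1138
1138 → 1⁴ + 1⁴ + 3⁴ + 8⁴ = 4179  — 4179 already appeared earlier.

4179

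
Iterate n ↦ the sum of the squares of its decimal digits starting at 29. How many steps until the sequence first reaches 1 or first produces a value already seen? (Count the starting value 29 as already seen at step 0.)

10

29 → 2² + 9² = 4 + 81 = 85
85 → 8² + 5² = 64 + 25 = 89
89 → 8² + 9² = 64 + 81 = 145
145 → 1² + 4² + 5² = 1 + 16 + 25 = 42
42 → 4² + 2² = 16 + 4 = 20
20 → 2² + 0² = 4 + 0 = 4
4 → 4² = 16
16 → 1² + 6² = 1 + 36 = 37
37 → 3² + 7² = 9 + 49 = 58
58 → 5² + 8² = 25 + 64 = 89  — 89 repeats.
That took 10 steps.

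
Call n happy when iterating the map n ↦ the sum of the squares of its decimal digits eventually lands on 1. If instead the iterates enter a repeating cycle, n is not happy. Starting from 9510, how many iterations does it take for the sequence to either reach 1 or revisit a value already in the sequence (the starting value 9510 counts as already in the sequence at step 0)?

14

9510 → 107
107 → 50
50 → 25
25 → 29
29 → 85
85 → 89
89 → 145
145 → 42
42 → 20
20 → 4
4 → 16
16 → 37
37 → 58
58 → 89  — 89 repeats.
That took 14 steps.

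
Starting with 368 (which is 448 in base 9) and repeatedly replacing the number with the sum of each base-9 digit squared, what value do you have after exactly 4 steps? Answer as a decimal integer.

8

368 = (4,4,8)_9 → 4² + 4² + 8² = 16 + 16 + 64 = 96
96 = (1,1,6)_9 → 1² + 1² + 6² = 1 + 1 + 36 = 38
38 = (4,2)_9 → 4² + 2² = 16 + 4 = 20
20 = (2,2)_9 → 2² + 2² = 4 + 4 = 8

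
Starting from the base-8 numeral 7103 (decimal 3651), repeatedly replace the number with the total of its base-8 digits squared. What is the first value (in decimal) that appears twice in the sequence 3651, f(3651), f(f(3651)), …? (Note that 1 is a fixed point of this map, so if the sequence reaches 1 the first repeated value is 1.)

3651 = (7,1,0,3)_8 → 7² + 1² + 0² + 3² = 49 + 1 + 0 + 9 = 59
59 = (7,3)_8 → 7² + 3² = 49 + 9 = 58
58 = (7,2)_8 → 7² + 2² = 49 + 4 = 53
53 = (6,5)_8 → 6² + 5² = 36 + 25 = 61
61 = (7,5)_8 → 7² + 5² = 49 + 25 = 74
74 = (1,1,2)_8 → 1² + 1² + 2² = 1 + 1 + 4 = 6
6 = (6)_8 → 6² = 36
36 = (4,4)_8 → 4² + 4² = 16 + 16 = 32
32 = (4,0)_8 → 4² + 0² = 16 + 0 = 16
16 = (2,0)_8 → 2² + 0² = 4 + 0 = 4
4 = (4)_8 → 4² = 16  — 16 already appeared earlier.

16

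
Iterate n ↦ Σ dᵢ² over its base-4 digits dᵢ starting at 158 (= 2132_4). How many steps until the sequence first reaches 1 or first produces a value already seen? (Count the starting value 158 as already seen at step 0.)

5

158 = (2,1,3,2)_4 → 2² + 1² + 3² + 2² = 4 + 1 + 9 + 4 = 18
18 = (1,0,2)_4 → 1² + 0² + 2² = 1 + 0 + 4 = 5
5 = (1,1)_4 → 1² + 1² = 1 + 1 = 2
2 = (2)_4 → 2² = 4
4 = (1,0)_4 → 1² + 0² = 1 + 0 = 1  — reached 1.
That took 5 steps.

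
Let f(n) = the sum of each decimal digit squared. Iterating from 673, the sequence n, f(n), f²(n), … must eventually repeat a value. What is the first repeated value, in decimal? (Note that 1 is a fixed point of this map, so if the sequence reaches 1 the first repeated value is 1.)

1

673 → 6² + 7² + 3² = 94
94 → 9² + 4² = 97
97 → 9² + 7² = 130
130 → 1² + 3² + 0² = 10
10 → 1² + 0² = 1  — reached the fixed point 1.
1 → 1, so 1 is the first repeated value.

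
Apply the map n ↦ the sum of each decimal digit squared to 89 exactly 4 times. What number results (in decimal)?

89 → 8² + 9² = 145
145 → 1² + 4² + 5² = 42
42 → 4² + 2² = 20
20 → 2² + 0² = 4

4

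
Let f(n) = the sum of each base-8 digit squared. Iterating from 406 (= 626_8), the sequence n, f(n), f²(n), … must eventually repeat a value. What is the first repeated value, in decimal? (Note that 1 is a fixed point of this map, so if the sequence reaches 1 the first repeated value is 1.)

1

406 = (6,2,6)_8 → 6² + 2² + 6² = 36 + 4 + 36 = 76
76 = (1,1,4)_8 → 1² + 1² + 4² = 1 + 1 + 16 = 18
18 = (2,2)_8 → 2² + 2² = 4 + 4 = 8
8 = (1,0)_8 → 1² + 0² = 1 + 0 = 1  — reached the fixed point 1.
1 → 1, so 1 is the first repeated value.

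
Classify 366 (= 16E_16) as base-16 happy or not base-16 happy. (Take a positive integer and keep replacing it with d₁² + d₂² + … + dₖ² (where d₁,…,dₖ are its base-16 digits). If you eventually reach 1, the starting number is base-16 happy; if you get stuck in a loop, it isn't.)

base-16 happy

366 = (1,6,14)_16 → 1² + 6² + 14² = 233
233 = (14,9)_16 → 14² + 9² = 277
277 = (1,1,5)_16 → 1² + 1² + 5² = 27
27 = (1,11)_16 → 1² + 11² = 122
122 = (7,10)_16 → 7² + 10² = 149
149 = (9,5)_16 → 9² + 5² = 106
106 = (6,10)_16 → 6² + 10² = 136
136 = (8,8)_16 → 8² + 8² = 128
128 = (8,0)_16 → 8² + 0² = 64
64 = (4,0)_16 → 4² + 0² = 16
16 = (1,0)_16 → 1² + 0² = 1  — reached 1.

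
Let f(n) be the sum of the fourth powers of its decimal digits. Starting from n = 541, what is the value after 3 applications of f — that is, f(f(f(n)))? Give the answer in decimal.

541 → 5⁴ + 4⁴ + 1⁴ = 882
882 → 8⁴ + 8⁴ + 2⁴ = 8208
8208 → 8⁴ + 2⁴ + 0⁴ + 8⁴ = 8208

8208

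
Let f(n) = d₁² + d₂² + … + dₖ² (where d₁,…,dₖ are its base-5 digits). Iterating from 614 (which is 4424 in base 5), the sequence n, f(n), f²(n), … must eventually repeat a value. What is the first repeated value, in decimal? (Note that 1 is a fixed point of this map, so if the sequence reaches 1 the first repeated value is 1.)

10

614 = (4,4,2,4)_5 → 52
52 = (2,0,2)_5 → 8
8 = (1,3)_5 → 10
10 = (2,0)_5 → 4
4 = (4)_5 → 16
16 = (3,1)_5 → 10  — 10 already appeared earlier.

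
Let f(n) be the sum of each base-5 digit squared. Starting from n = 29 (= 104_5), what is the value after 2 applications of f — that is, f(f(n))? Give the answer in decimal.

29 = (1,0,4)_5 → 1² + 0² + 4² = 17
17 = (3,2)_5 → 3² + 2² = 13

13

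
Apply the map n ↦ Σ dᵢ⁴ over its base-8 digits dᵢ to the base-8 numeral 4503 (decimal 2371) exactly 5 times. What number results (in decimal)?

513

2371 = (4,5,0,3)_8 → 4⁴ + 5⁴ + 0⁴ + 3⁴ = 962
962 = (1,7,0,2)_8 → 1⁴ + 7⁴ + 0⁴ + 2⁴ = 2418
2418 = (4,5,6,2)_8 → 4⁴ + 5⁴ + 6⁴ + 2⁴ = 2193
2193 = (4,2,2,1)_8 → 4⁴ + 2⁴ + 2⁴ + 1⁴ = 289
289 = (4,4,1)_8 → 4⁴ + 4⁴ + 1⁴ = 513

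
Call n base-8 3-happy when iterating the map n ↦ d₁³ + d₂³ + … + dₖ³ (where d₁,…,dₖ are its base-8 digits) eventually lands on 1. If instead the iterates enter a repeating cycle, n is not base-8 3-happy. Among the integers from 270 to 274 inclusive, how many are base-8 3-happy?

270: 270 → 281 → 92 → 92  — not base-8 3-happy
271: 271 → 408 → 243 → 270 → 281 → 92 → 92  — not base-8 3-happy
272: 272 → 72 → 2 → 8 → 1  — base-8 3-happy
273: 273 → 73 → 3 → 27 → 54 → 432 → 432  — not base-8 3-happy
274: 274 → 80 → 9 → 2 → 8 → 1  — base-8 3-happy
base-8 3-happy: 272, 274

2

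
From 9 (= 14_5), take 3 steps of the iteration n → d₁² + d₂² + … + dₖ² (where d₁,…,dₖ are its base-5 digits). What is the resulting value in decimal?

13

9 = (1,4)_5 → 17
17 = (3,2)_5 → 13
13 = (2,3)_5 → 13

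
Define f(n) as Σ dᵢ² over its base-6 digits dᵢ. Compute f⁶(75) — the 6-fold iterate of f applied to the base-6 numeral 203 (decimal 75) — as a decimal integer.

41

75 = (2,0,3)_6 → 13
13 = (2,1)_6 → 5
5 = (5)_6 → 25
25 = (4,1)_6 → 17
17 = (2,5)_6 → 29
29 = (4,5)_6 → 41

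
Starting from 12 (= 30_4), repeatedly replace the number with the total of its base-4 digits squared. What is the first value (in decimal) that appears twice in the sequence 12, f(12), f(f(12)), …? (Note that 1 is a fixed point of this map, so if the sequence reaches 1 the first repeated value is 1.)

1

12 = (3,0)_4 → 3² + 0² = 9
9 = (2,1)_4 → 2² + 1² = 5
5 = (1,1)_4 → 1² + 1² = 2
2 = (2)_4 → 2² = 4
4 = (1,0)_4 → 1² + 0² = 1  — reached the fixed point 1.
1 → 1, so 1 is the first repeated value.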